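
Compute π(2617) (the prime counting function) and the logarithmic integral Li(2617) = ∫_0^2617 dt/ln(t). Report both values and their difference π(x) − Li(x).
π(2617) = 380;  Li(2617) ≈ 394.52;  π(x) − Li(x) ≈ -14.52.

Direct count of primes ≤ 2617 gives π(2617) = 380. Numerical evaluation of the logarithmic integral gives Li(2617) ≈ 394.52. The difference π(x) − Li(x) ≈ -14.52 is typically negative for small/moderate x (Li(x) overestimates), though Littlewood's theorem shows this sign changes infinitely often.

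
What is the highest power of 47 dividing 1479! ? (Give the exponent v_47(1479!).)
v_47(1479!) = 31

Legendre's formula: v_p(n!) = Σ_{k ≥ 1} ⌊n / p^k⌋. For p = 47, n = 1479, the terms are:
  ⌊1479/47^1⌋ = ⌊1479/47⌋ = 31
(the next term ⌊1479/47^2⌋ = 0, terminating the sum). Summing: v_47(1479!) = 31 = 31.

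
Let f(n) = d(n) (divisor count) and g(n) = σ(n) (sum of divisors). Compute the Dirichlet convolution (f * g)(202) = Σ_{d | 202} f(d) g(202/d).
(d * σ)(202) = 520

Divisors of 202: [1, 2, 101, 202]. For each d | 202:
  d = 1: d(1) · σ(202/1) = 1 · 306 = 306
  d = 2: d(2) · σ(202/2) = 2 · 102 = 204
  d = 101: d(101) · σ(202/101) = 2 · 3 = 6
  d = 202: d(202) · σ(202/202) = 4 · 1 = 4
Summing: (d * σ)(202) = 306 + 204 + 6 + 4 = 520.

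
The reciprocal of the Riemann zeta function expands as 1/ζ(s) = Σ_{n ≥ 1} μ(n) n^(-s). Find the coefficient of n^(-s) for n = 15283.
μ(15283) = -1

Factor n = 15283 = 17 · 29 · 31. μ(n) = 0 if any exponent ≥ 2 (not squarefree); otherwise μ(n) = (−1)^{ω(n)} where ω(n) is the number of distinct prime factors. Applying: μ(15283) = -1.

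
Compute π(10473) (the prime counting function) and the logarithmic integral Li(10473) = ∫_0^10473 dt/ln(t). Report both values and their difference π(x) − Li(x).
π(10473) = 1281;  Li(10473) ≈ 1297.36;  π(x) − Li(x) ≈ -16.36.

Direct count of primes ≤ 10473 gives π(10473) = 1281. Numerical evaluation of the logarithmic integral gives Li(10473) ≈ 1297.36. The difference π(x) − Li(x) ≈ -16.36 is typically negative for small/moderate x (Li(x) overestimates), though Littlewood's theorem shows this sign changes infinitely often.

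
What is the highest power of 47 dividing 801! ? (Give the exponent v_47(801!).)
v_47(801!) = 17

Legendre's formula: v_p(n!) = Σ_{k ≥ 1} ⌊n / p^k⌋. For p = 47, n = 801, the terms are:
  ⌊801/47^1⌋ = ⌊801/47⌋ = 17
(the next term ⌊801/47^2⌋ = 0, terminating the sum). Summing: v_47(801!) = 17 = 17.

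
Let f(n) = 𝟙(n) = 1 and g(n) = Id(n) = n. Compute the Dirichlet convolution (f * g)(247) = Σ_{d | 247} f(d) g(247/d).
(𝟙 * Id)(247) = 280

Divisors of 247: [1, 13, 19, 247]. For each d | 247:
  d = 1: 𝟙(1) · Id(247/1) = 1 · 247 = 247
  d = 13: 𝟙(13) · Id(247/13) = 1 · 19 = 19
  d = 19: 𝟙(19) · Id(247/19) = 1 · 13 = 13
  d = 247: 𝟙(247) · Id(247/247) = 1 · 1 = 1
Summing: (𝟙 * Id)(247) = 247 + 19 + 13 + 1 = 280.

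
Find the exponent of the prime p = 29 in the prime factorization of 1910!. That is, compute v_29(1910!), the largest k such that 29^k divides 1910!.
v_29(1910!) = 67

Legendre's formula: v_p(n!) = Σ_{k ≥ 1} ⌊n / p^k⌋. For p = 29, n = 1910, the terms are:
  ⌊1910/29^1⌋ = ⌊1910/29⌋ = 65
  ⌊1910/29^2⌋ = ⌊1910/841⌋ = 2
(the next term ⌊1910/29^3⌋ = 0, terminating the sum). Summing: v_29(1910!) = 65 + 2 = 67.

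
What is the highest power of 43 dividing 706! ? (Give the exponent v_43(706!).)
v_43(706!) = 16

Legendre's formula: v_p(n!) = Σ_{k ≥ 1} ⌊n / p^k⌋. For p = 43, n = 706, the terms are:
  ⌊706/43^1⌋ = ⌊706/43⌋ = 16
(the next term ⌊706/43^2⌋ = 0, terminating the sum). Summing: v_43(706!) = 16 = 16.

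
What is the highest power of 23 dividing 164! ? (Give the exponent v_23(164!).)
v_23(164!) = 7

Legendre's formula: v_p(n!) = Σ_{k ≥ 1} ⌊n / p^k⌋. For p = 23, n = 164, the terms are:
  ⌊164/23^1⌋ = ⌊164/23⌋ = 7
(the next term ⌊164/23^2⌋ = 0, terminating the sum). Summing: v_23(164!) = 7 = 7.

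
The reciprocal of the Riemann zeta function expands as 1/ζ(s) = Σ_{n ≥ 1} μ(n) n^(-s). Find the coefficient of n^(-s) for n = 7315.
μ(7315) = 1

Factor n = 7315 = 5 · 7 · 11 · 19. μ(n) = 0 if any exponent ≥ 2 (not squarefree); otherwise μ(n) = (−1)^{ω(n)} where ω(n) is the number of distinct prime factors. Applying: μ(7315) = 1.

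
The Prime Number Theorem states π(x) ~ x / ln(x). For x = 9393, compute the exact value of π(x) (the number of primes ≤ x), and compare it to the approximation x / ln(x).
π(9393) = 1161;  x/ln(x) ≈ 1026.81;  relative error ≈ 11.56%.

Directly count primes up to 9393: π(9393) = 1161. The PNT approximation gives 9393/ln(9393) ≈ 9393/9.14772 ≈ 1026.81. Relative error (π(x) − x/ln(x)) / π(x) ≈ 11.56%; the approximation is known to undercount slightly (Li(x) is a better estimate).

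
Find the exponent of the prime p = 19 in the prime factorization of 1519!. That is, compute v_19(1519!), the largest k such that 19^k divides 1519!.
v_19(1519!) = 83

Legendre's formula: v_p(n!) = Σ_{k ≥ 1} ⌊n / p^k⌋. For p = 19, n = 1519, the terms are:
  ⌊1519/19^1⌋ = ⌊1519/19⌋ = 79
  ⌊1519/19^2⌋ = ⌊1519/361⌋ = 4
(the next term ⌊1519/19^3⌋ = 0, terminating the sum). Summing: v_19(1519!) = 79 + 4 = 83.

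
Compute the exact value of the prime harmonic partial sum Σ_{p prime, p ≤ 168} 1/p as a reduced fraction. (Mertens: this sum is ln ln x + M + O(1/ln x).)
Σ 1/p = 1840793455149223796977553240989608507934961889604586193282330007699/962947420735983927056946215901134429196419130606213075415963491270

π(168) = 39, so the primes ≤ 168 are [2, 3, 5, 7, 11, 13, 17, 19, 23, 29, 31, 37, 41, 43, 47, 53, 59, 61, 67, 71, 73, 79, 83, 89, 97, 101, 103, 107, 109, 113, 127, 131, 137, 139, 149, 151, 157, 163, 167]. Summing 1/p over these primes: 1840793455149223796977553240989608507934961889604586193282330007699/962947420735983927056946215901134429196419130606213075415963491270 ≈ 1.9116. Mertens estimate ln ln(168) + 0.2615 ≈ 1.8954.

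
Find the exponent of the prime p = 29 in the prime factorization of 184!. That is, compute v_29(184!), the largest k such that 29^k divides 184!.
v_29(184!) = 6

Legendre's formula: v_p(n!) = Σ_{k ≥ 1} ⌊n / p^k⌋. For p = 29, n = 184, the terms are:
  ⌊184/29^1⌋ = ⌊184/29⌋ = 6
(the next term ⌊184/29^2⌋ = 0, terminating the sum). Summing: v_29(184!) = 6 = 6.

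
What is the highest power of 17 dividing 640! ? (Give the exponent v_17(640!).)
v_17(640!) = 39

Legendre's formula: v_p(n!) = Σ_{k ≥ 1} ⌊n / p^k⌋. For p = 17, n = 640, the terms are:
  ⌊640/17^1⌋ = ⌊640/17⌋ = 37
  ⌊640/17^2⌋ = ⌊640/289⌋ = 2
(the next term ⌊640/17^3⌋ = 0, terminating the sum). Summing: v_17(640!) = 37 + 2 = 39.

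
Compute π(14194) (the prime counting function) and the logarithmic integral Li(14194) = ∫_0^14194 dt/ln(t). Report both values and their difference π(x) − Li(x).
π(14194) = 1669;  Li(14194) ≈ 1692.57;  π(x) − Li(x) ≈ -23.57.

Direct count of primes ≤ 14194 gives π(14194) = 1669. Numerical evaluation of the logarithmic integral gives Li(14194) ≈ 1692.57. The difference π(x) − Li(x) ≈ -23.57 is typically negative for small/moderate x (Li(x) overestimates), though Littlewood's theorem shows this sign changes infinitely often.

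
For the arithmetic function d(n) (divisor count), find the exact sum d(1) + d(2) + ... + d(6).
Σ_{n ≤ 6} d(n) = 14

Compute d(n) for each 1 ≤ n ≤ 6: d(1) = 1, d(2) = 2, d(3) = 2, d(4) = 3, d(5) = 2, d(6) = 4. Summing all 6 values: 14. (Dirichlet's divisor formula: Σ_{n ≤ x} d(n) = x ln(x) + (2γ − 1) x + O(√x). For x = 6, the asymptotic estimate is ≈ 11.68.)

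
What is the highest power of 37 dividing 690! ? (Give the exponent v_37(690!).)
v_37(690!) = 18

Legendre's formula: v_p(n!) = Σ_{k ≥ 1} ⌊n / p^k⌋. For p = 37, n = 690, the terms are:
  ⌊690/37^1⌋ = ⌊690/37⌋ = 18
(the next term ⌊690/37^2⌋ = 0, terminating the sum). Summing: v_37(690!) = 18 = 18.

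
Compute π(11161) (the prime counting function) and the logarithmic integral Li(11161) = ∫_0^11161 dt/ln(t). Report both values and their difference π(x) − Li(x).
π(11161) = 1352;  Li(11161) ≈ 1371.43;  π(x) − Li(x) ≈ -19.43.

Direct count of primes ≤ 11161 gives π(11161) = 1352. Numerical evaluation of the logarithmic integral gives Li(11161) ≈ 1371.43. The difference π(x) − Li(x) ≈ -19.43 is typically negative for small/moderate x (Li(x) overestimates), though Littlewood's theorem shows this sign changes infinitely often.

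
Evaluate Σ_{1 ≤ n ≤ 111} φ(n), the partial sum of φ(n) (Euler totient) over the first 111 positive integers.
Σ_{n ≤ 111} φ(n) = 3788

Compute φ(n) for each 1 ≤ n ≤ 111: φ(1) = 1, φ(2) = 1, φ(3) = 2, φ(4) = 2, φ(5) = 4, φ(6) = 2, φ(7) = 6, φ(8) = 4, φ(9) = 6, φ(10) = 4, φ(11) = 10, φ(12) = 4, φ(13) = 12, φ(14) = 6, φ(15) = 8, φ(16) = 8, φ(17) = 16, φ(18) = 6, φ(19) = 18, φ(20) = 8, φ(21) = 12, φ(22) = 10, φ(23) = 22, φ(24) = 8, φ(25) = 20, φ(26) = 12, φ(27) = 18, φ(28) = 12, φ(29) = 28, φ(30) = 8, φ(31) = 30, φ(32) = 16, φ(33) = 20, φ(34) = 16, φ(35) = 24, φ(36) = 12, φ(37) = 36, φ(38) = 18, φ(39) = 24, φ(40) = 16, φ(41) = 40, φ(42) = 12, φ(43) = 42, φ(44) = 20, φ(45) = 24, φ(46) = 22, φ(47) = 46, φ(48) = 16, φ(49) = 42, φ(50) = 20, φ(51) = 32, φ(52) = 24, φ(53) = 52, φ(54) = 18, φ(55) = 40, φ(56) = 24, φ(57) = 36, φ(58) = 28, φ(59) = 58, φ(60) = 16, φ(61) = 60, φ(62) = 30, φ(63) = 36, φ(64) = 32, φ(65) = 48, φ(66) = 20, φ(67) = 66, φ(68) = 32, φ(69) = 44, φ(70) = 24, φ(71) = 70, φ(72) = 24, φ(73) = 72, φ(74) = 36, φ(75) = 40, φ(76) = 36, φ(77) = 60, φ(78) = 24, φ(79) = 78, φ(80) = 32, φ(81) = 54, φ(82) = 40, φ(83) = 82, φ(84) = 24, φ(85) = 64, φ(86) = 42, φ(87) = 56, φ(88) = 40, φ(89) = 88, φ(90) = 24, φ(91) = 72, φ(92) = 44, φ(93) = 60, φ(94) = 46, φ(95) = 72, φ(96) = 32, φ(97) = 96, φ(98) = 42, φ(99) = 60, φ(100) = 40, φ(101) = 100, φ(102) = 32, φ(103) = 102, φ(104) = 48, φ(105) = 48, φ(106) = 52, φ(107) = 106, φ(108) = 36, φ(109) = 108, φ(110) = 40, φ(111) = 72. Summing all 111 values: 3788. (Average order: Σ_{n ≤ x} φ(n) ~ (3/π²) x². For x = 111, (3/π²)·111² ≈ 3745.13.)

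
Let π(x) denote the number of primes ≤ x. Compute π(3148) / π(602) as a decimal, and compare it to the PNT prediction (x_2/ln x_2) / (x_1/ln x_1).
π(3148)/π(602) = 446/110 ≈ 4.0545;  PNT prediction ≈ 4.1552.

π(602) = 110 and π(3148) = 446, so π(3148)/π(602) ≈ 4.0545. The PNT-predicted ratio is (3148/ln(3148)) / (602/ln(602)) ≈ 4.1552. The two agree to within a few percent, as expected.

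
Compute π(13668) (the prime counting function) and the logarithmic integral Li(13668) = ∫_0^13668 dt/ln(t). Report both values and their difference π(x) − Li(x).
π(13668) = 1613;  Li(13668) ≈ 1637.44;  π(x) − Li(x) ≈ -24.44.

Direct count of primes ≤ 13668 gives π(13668) = 1613. Numerical evaluation of the logarithmic integral gives Li(13668) ≈ 1637.44. The difference π(x) − Li(x) ≈ -24.44 is typically negative for small/moderate x (Li(x) overestimates), though Littlewood's theorem shows this sign changes infinitely often.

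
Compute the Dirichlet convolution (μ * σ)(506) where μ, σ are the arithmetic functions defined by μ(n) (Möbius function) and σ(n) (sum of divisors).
(μ * σ)(506) = 506

Divisors of 506: [1, 2, 11, 22, 23, 46, 253, 506]. For each d | 506:
  d = 1: μ(1) · σ(506/1) = 1 · 864 = 864
  d = 2: μ(2) · σ(506/2) = -1 · 288 = -288
  d = 11: μ(11) · σ(506/11) = -1 · 72 = -72
  d = 22: μ(22) · σ(506/22) = 1 · 24 = 24
  d = 23: μ(23) · σ(506/23) = -1 · 36 = -36
  d = 46: μ(46) · σ(506/46) = 1 · 12 = 12
  d = 253: μ(253) · σ(506/253) = 1 · 3 = 3
  d = 506: μ(506) · σ(506/506) = -1 · 1 = -1
Summing: (μ * σ)(506) = 864 + -288 + -72 + 24 + -36 + 12 + 3 + -1 = 506.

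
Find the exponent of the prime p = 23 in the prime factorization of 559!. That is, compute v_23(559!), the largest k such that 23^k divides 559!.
v_23(559!) = 25

Legendre's formula: v_p(n!) = Σ_{k ≥ 1} ⌊n / p^k⌋. For p = 23, n = 559, the terms are:
  ⌊559/23^1⌋ = ⌊559/23⌋ = 24
  ⌊559/23^2⌋ = ⌊559/529⌋ = 1
(the next term ⌊559/23^3⌋ = 0, terminating the sum). Summing: v_23(559!) = 24 + 1 = 25.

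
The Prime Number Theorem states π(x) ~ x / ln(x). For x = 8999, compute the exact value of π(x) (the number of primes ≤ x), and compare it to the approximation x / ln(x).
π(8999) = 1117;  x/ln(x) ≈ 988.37;  relative error ≈ 11.52%.

Directly count primes up to 8999: π(8999) = 1117. The PNT approximation gives 8999/ln(8999) ≈ 8999/9.10487 ≈ 988.37. Relative error (π(x) − x/ln(x)) / π(x) ≈ 11.52%; the approximation is known to undercount slightly (Li(x) is a better estimate).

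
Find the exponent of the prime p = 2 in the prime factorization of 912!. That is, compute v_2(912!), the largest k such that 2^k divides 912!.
v_2(912!) = 908

Legendre's formula: v_p(n!) = Σ_{k ≥ 1} ⌊n / p^k⌋. For p = 2, n = 912, the terms are:
  ⌊912/2^1⌋ = ⌊912/2⌋ = 456
  ⌊912/2^2⌋ = ⌊912/4⌋ = 228
  ⌊912/2^3⌋ = ⌊912/8⌋ = 114
  ⌊912/2^4⌋ = ⌊912/16⌋ = 57
  ⌊912/2^5⌋ = ⌊912/32⌋ = 28
  ⌊912/2^6⌋ = ⌊912/64⌋ = 14
  ⌊912/2^7⌋ = ⌊912/128⌋ = 7
  ⌊912/2^8⌋ = ⌊912/256⌋ = 3
  ⌊912/2^9⌋ = ⌊912/512⌋ = 1
(the next term ⌊912/2^10⌋ = 0, terminating the sum). Summing: v_2(912!) = 456 + 228 + 114 + 57 + 28 + 14 + 7 + 3 + 1 = 908.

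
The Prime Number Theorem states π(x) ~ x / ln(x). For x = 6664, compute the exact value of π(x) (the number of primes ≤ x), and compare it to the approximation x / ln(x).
π(6664) = 859;  x/ln(x) ≈ 756.89;  relative error ≈ 11.89%.

Directly count primes up to 6664: π(6664) = 859. The PNT approximation gives 6664/ln(6664) ≈ 6664/8.80448 ≈ 756.89. Relative error (π(x) − x/ln(x)) / π(x) ≈ 11.89%; the approximation is known to undercount slightly (Li(x) is a better estimate).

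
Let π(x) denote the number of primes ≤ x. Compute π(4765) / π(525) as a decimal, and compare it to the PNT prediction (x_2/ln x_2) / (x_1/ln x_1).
π(4765)/π(525) = 641/99 ≈ 6.4747;  PNT prediction ≈ 6.7124.

π(525) = 99 and π(4765) = 641, so π(4765)/π(525) ≈ 6.4747. The PNT-predicted ratio is (4765/ln(4765)) / (525/ln(525)) ≈ 6.7124. The two agree to within a few percent, as expected.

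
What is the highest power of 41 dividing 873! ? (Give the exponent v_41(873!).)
v_41(873!) = 21

Legendre's formula: v_p(n!) = Σ_{k ≥ 1} ⌊n / p^k⌋. For p = 41, n = 873, the terms are:
  ⌊873/41^1⌋ = ⌊873/41⌋ = 21
(the next term ⌊873/41^2⌋ = 0, terminating the sum). Summing: v_41(873!) = 21 = 21.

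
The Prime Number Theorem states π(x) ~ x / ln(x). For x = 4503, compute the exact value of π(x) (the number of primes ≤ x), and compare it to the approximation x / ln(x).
π(4503) = 610;  x/ln(x) ≈ 535.27;  relative error ≈ 12.25%.

Directly count primes up to 4503: π(4503) = 610. The PNT approximation gives 4503/ln(4503) ≈ 4503/8.41250 ≈ 535.27. Relative error (π(x) − x/ln(x)) / π(x) ≈ 12.25%; the approximation is known to undercount slightly (Li(x) is a better estimate).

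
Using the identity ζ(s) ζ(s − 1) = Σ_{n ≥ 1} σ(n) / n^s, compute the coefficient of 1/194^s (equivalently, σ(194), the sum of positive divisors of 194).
σ(194) = 294

In the product (Σ m^0/m^s)(Σ k / k^s) = Σ (Σ_{d | n} d) / n^s, the coefficient of 1/n^s is σ(n) = Σ_{d | n} d. For n = 194, divisors are [1, 2, 97, 194]; summing: σ(194) = 294.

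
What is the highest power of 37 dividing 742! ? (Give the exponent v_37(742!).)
v_37(742!) = 20

Legendre's formula: v_p(n!) = Σ_{k ≥ 1} ⌊n / p^k⌋. For p = 37, n = 742, the terms are:
  ⌊742/37^1⌋ = ⌊742/37⌋ = 20
(the next term ⌊742/37^2⌋ = 0, terminating the sum). Summing: v_37(742!) = 20 = 20.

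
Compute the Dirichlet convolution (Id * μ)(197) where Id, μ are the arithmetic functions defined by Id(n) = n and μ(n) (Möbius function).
(Id * μ)(197) = 196

Divisors of 197: [1, 197]. For each d | 197:
  d = 1: Id(1) · μ(197/1) = 1 · -1 = -1
  d = 197: Id(197) · μ(197/197) = 197 · 1 = 197
Summing: (Id * μ)(197) = -1 + 197 = 196.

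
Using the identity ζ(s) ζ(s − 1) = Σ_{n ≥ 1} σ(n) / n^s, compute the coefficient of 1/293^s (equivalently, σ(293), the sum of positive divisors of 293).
σ(293) = 294

In the product (Σ m^0/m^s)(Σ k / k^s) = Σ (Σ_{d | n} d) / n^s, the coefficient of 1/n^s is σ(n) = Σ_{d | n} d. For n = 293, divisors are [1, 293]; summing: σ(293) = 294.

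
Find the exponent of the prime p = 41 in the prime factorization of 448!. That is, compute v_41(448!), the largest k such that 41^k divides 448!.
v_41(448!) = 10

Legendre's formula: v_p(n!) = Σ_{k ≥ 1} ⌊n / p^k⌋. For p = 41, n = 448, the terms are:
  ⌊448/41^1⌋ = ⌊448/41⌋ = 10
(the next term ⌊448/41^2⌋ = 0, terminating the sum). Summing: v_41(448!) = 10 = 10.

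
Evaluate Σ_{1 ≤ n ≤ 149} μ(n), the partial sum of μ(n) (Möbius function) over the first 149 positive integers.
Σ_{n ≤ 149} μ(n) = 0

Compute μ(n) for each 1 ≤ n ≤ 149: μ(1) = 1, μ(2) = -1, μ(3) = -1, μ(4) = 0, μ(5) = -1, μ(6) = 1, μ(7) = -1, μ(8) = 0, μ(9) = 0, μ(10) = 1, μ(11) = -1, μ(12) = 0, μ(13) = -1, μ(14) = 1, μ(15) = 1, μ(16) = 0, μ(17) = -1, μ(18) = 0, μ(19) = -1, μ(20) = 0, μ(21) = 1, μ(22) = 1, μ(23) = -1, μ(24) = 0, μ(25) = 0, μ(26) = 1, μ(27) = 0, μ(28) = 0, μ(29) = -1, μ(30) = -1, μ(31) = -1, μ(32) = 0, μ(33) = 1, μ(34) = 1, μ(35) = 1, μ(36) = 0, μ(37) = -1, μ(38) = 1, μ(39) = 1, μ(40) = 0, μ(41) = -1, μ(42) = -1, μ(43) = -1, μ(44) = 0, μ(45) = 0, μ(46) = 1, μ(47) = -1, μ(48) = 0, μ(49) = 0, μ(50) = 0, μ(51) = 1, μ(52) = 0, μ(53) = -1, μ(54) = 0, μ(55) = 1, μ(56) = 0, μ(57) = 1, μ(58) = 1, μ(59) = -1, μ(60) = 0, μ(61) = -1, μ(62) = 1, μ(63) = 0, μ(64) = 0, μ(65) = 1, μ(66) = -1, μ(67) = -1, μ(68) = 0, μ(69) = 1, μ(70) = -1, μ(71) = -1, μ(72) = 0, μ(73) = -1, μ(74) = 1, μ(75) = 0, μ(76) = 0, μ(77) = 1, μ(78) = -1, μ(79) = -1, μ(80) = 0, μ(81) = 0, μ(82) = 1, μ(83) = -1, μ(84) = 0, μ(85) = 1, μ(86) = 1, μ(87) = 1, μ(88) = 0, μ(89) = -1, μ(90) = 0, μ(91) = 1, μ(92) = 0, μ(93) = 1, μ(94) = 1, μ(95) = 1, μ(96) = 0, μ(97) = -1, μ(98) = 0, μ(99) = 0, μ(100) = 0, μ(101) = -1, μ(102) = -1, μ(103) = -1, μ(104) = 0, μ(105) = -1, μ(106) = 1, μ(107) = -1, μ(108) = 0, μ(109) = -1, μ(110) = -1, μ(111) = 1, μ(112) = 0, μ(113) = -1, μ(114) = -1, μ(115) = 1, μ(116) = 0, μ(117) = 0, μ(118) = 1, μ(119) = 1, μ(120) = 0, μ(121) = 0, μ(122) = 1, μ(123) = 1, μ(124) = 0, μ(125) = 0, μ(126) = 0, μ(127) = -1, μ(128) = 0, μ(129) = 1, μ(130) = -1, μ(131) = -1, μ(132) = 0, μ(133) = 1, μ(134) = 1, μ(135) = 0, μ(136) = 0, μ(137) = -1, μ(138) = -1, μ(139) = -1, μ(140) = 0, μ(141) = 1, μ(142) = 1, μ(143) = 1, μ(144) = 0, μ(145) = 1, μ(146) = 1, μ(147) = 0, μ(148) = 0, μ(149) = -1. Summing all 149 values: 0. (Mertens function M(x) = Σ_{n ≤ x} μ(n); on average M(x) should be small (PNT ⟺ M(x) = o(x)).)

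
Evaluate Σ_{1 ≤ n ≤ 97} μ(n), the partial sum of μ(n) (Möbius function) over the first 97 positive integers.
Σ_{n ≤ 97} μ(n) = 1

Compute μ(n) for each 1 ≤ n ≤ 97: μ(1) = 1, μ(2) = -1, μ(3) = -1, μ(4) = 0, μ(5) = -1, μ(6) = 1, μ(7) = -1, μ(8) = 0, μ(9) = 0, μ(10) = 1, μ(11) = -1, μ(12) = 0, μ(13) = -1, μ(14) = 1, μ(15) = 1, μ(16) = 0, μ(17) = -1, μ(18) = 0, μ(19) = -1, μ(20) = 0, μ(21) = 1, μ(22) = 1, μ(23) = -1, μ(24) = 0, μ(25) = 0, μ(26) = 1, μ(27) = 0, μ(28) = 0, μ(29) = -1, μ(30) = -1, μ(31) = -1, μ(32) = 0, μ(33) = 1, μ(34) = 1, μ(35) = 1, μ(36) = 0, μ(37) = -1, μ(38) = 1, μ(39) = 1, μ(40) = 0, μ(41) = -1, μ(42) = -1, μ(43) = -1, μ(44) = 0, μ(45) = 0, μ(46) = 1, μ(47) = -1, μ(48) = 0, μ(49) = 0, μ(50) = 0, μ(51) = 1, μ(52) = 0, μ(53) = -1, μ(54) = 0, μ(55) = 1, μ(56) = 0, μ(57) = 1, μ(58) = 1, μ(59) = -1, μ(60) = 0, μ(61) = -1, μ(62) = 1, μ(63) = 0, μ(64) = 0, μ(65) = 1, μ(66) = -1, μ(67) = -1, μ(68) = 0, μ(69) = 1, μ(70) = -1, μ(71) = -1, μ(72) = 0, μ(73) = -1, μ(74) = 1, μ(75) = 0, μ(76) = 0, μ(77) = 1, μ(78) = -1, μ(79) = -1, μ(80) = 0, μ(81) = 0, μ(82) = 1, μ(83) = -1, μ(84) = 0, μ(85) = 1, μ(86) = 1, μ(87) = 1, μ(88) = 0, μ(89) = -1, μ(90) = 0, μ(91) = 1, μ(92) = 0, μ(93) = 1, μ(94) = 1, μ(95) = 1, μ(96) = 0, μ(97) = -1. Summing all 97 values: 1. (Mertens function M(x) = Σ_{n ≤ x} μ(n); on average M(x) should be small (PNT ⟺ M(x) = o(x)).)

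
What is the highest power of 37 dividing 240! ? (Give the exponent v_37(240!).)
v_37(240!) = 6

Legendre's formula: v_p(n!) = Σ_{k ≥ 1} ⌊n / p^k⌋. For p = 37, n = 240, the terms are:
  ⌊240/37^1⌋ = ⌊240/37⌋ = 6
(the next term ⌊240/37^2⌋ = 0, terminating the sum). Summing: v_37(240!) = 6 = 6.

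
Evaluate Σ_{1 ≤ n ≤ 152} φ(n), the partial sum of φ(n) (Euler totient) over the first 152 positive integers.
Σ_{n ≤ 152} φ(n) = 7080

Compute φ(n) for each 1 ≤ n ≤ 152: φ(1) = 1, φ(2) = 1, φ(3) = 2, φ(4) = 2, φ(5) = 4, φ(6) = 2, φ(7) = 6, φ(8) = 4, φ(9) = 6, φ(10) = 4, φ(11) = 10, φ(12) = 4, φ(13) = 12, φ(14) = 6, φ(15) = 8, φ(16) = 8, φ(17) = 16, φ(18) = 6, φ(19) = 18, φ(20) = 8, φ(21) = 12, φ(22) = 10, φ(23) = 22, φ(24) = 8, φ(25) = 20, φ(26) = 12, φ(27) = 18, φ(28) = 12, φ(29) = 28, φ(30) = 8, φ(31) = 30, φ(32) = 16, φ(33) = 20, φ(34) = 16, φ(35) = 24, φ(36) = 12, φ(37) = 36, φ(38) = 18, φ(39) = 24, φ(40) = 16, φ(41) = 40, φ(42) = 12, φ(43) = 42, φ(44) = 20, φ(45) = 24, φ(46) = 22, φ(47) = 46, φ(48) = 16, φ(49) = 42, φ(50) = 20, φ(51) = 32, φ(52) = 24, φ(53) = 52, φ(54) = 18, φ(55) = 40, φ(56) = 24, φ(57) = 36, φ(58) = 28, φ(59) = 58, φ(60) = 16, φ(61) = 60, φ(62) = 30, φ(63) = 36, φ(64) = 32, φ(65) = 48, φ(66) = 20, φ(67) = 66, φ(68) = 32, φ(69) = 44, φ(70) = 24, φ(71) = 70, φ(72) = 24, φ(73) = 72, φ(74) = 36, φ(75) = 40, φ(76) = 36, φ(77) = 60, φ(78) = 24, φ(79) = 78, φ(80) = 32, φ(81) = 54, φ(82) = 40, φ(83) = 82, φ(84) = 24, φ(85) = 64, φ(86) = 42, φ(87) = 56, φ(88) = 40, φ(89) = 88, φ(90) = 24, φ(91) = 72, φ(92) = 44, φ(93) = 60, φ(94) = 46, φ(95) = 72, φ(96) = 32, φ(97) = 96, φ(98) = 42, φ(99) = 60, φ(100) = 40, φ(101) = 100, φ(102) = 32, φ(103) = 102, φ(104) = 48, φ(105) = 48, φ(106) = 52, φ(107) = 106, φ(108) = 36, φ(109) = 108, φ(110) = 40, φ(111) = 72, φ(112) = 48, φ(113) = 112, φ(114) = 36, φ(115) = 88, φ(116) = 56, φ(117) = 72, φ(118) = 58, φ(119) = 96, φ(120) = 32, φ(121) = 110, φ(122) = 60, φ(123) = 80, φ(124) = 60, φ(125) = 100, φ(126) = 36, φ(127) = 126, φ(128) = 64, φ(129) = 84, φ(130) = 48, φ(131) = 130, φ(132) = 40, φ(133) = 108, φ(134) = 66, φ(135) = 72, φ(136) = 64, φ(137) = 136, φ(138) = 44, φ(139) = 138, φ(140) = 48, φ(141) = 92, φ(142) = 70, φ(143) = 120, φ(144) = 48, φ(145) = 112, φ(146) = 72, φ(147) = 84, φ(148) = 72, φ(149) = 148, φ(150) = 40, φ(151) = 150, φ(152) = 72. Summing all 152 values: 7080. (Average order: Σ_{n ≤ x} φ(n) ~ (3/π²) x². For x = 152, (3/π²)·152² ≈ 7022.77.)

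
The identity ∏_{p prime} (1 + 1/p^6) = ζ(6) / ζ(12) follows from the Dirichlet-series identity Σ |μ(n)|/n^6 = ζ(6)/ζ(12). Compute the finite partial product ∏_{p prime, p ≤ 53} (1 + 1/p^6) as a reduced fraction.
∏ = 360549358903447598496102606972302575686854635195266223026920975630213276302501208168000000/354490140797970318435085924328566932610522860437094896232244152761372626351680260596056897

The primes p ≤ 53 are [2, 3, 5, 7, 11, 13, 17, 19, 23, 29, 31, 37, 41, 43, 47, 53]. For each, (1 + 1/p^6) = (p^6 + 1)/p^6. Multiplying these fractions over p ∈ [2, 3, 5, 7, 11, 13, 17, 19, 23, 29, 31, 37, 41, 43, 47, 53] gives 360549358903447598496102606972302575686854635195266223026920975630213276302501208168000000/354490140797970318435085924328566932610522860437094896232244152761372626351680260596056897. (In the limit P → ∞ this tends to ζ(6)/ζ(12).)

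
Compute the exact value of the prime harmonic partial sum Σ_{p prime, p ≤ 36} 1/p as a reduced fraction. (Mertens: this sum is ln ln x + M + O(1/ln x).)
Σ 1/p = 314016924901/200560490130

π(36) = 11, so the primes ≤ 36 are [2, 3, 5, 7, 11, 13, 17, 19, 23, 29, 31]. Summing 1/p over these primes: 314016924901/200560490130 ≈ 1.5657. Mertens estimate ln ln(36) + 0.2615 ≈ 1.5378.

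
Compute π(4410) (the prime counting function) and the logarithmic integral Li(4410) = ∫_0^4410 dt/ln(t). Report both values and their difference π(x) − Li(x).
π(4410) = 600;  Li(4410) ≈ 614.50;  π(x) − Li(x) ≈ -14.50.

Direct count of primes ≤ 4410 gives π(4410) = 600. Numerical evaluation of the logarithmic integral gives Li(4410) ≈ 614.50. The difference π(x) − Li(x) ≈ -14.50 is typically negative for small/moderate x (Li(x) overestimates), though Littlewood's theorem shows this sign changes infinitely often.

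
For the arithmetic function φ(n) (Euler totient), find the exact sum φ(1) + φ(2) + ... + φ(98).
Σ_{n ≤ 98} φ(n) = 2944

Compute φ(n) for each 1 ≤ n ≤ 98: φ(1) = 1, φ(2) = 1, φ(3) = 2, φ(4) = 2, φ(5) = 4, φ(6) = 2, φ(7) = 6, φ(8) = 4, φ(9) = 6, φ(10) = 4, φ(11) = 10, φ(12) = 4, φ(13) = 12, φ(14) = 6, φ(15) = 8, φ(16) = 8, φ(17) = 16, φ(18) = 6, φ(19) = 18, φ(20) = 8, φ(21) = 12, φ(22) = 10, φ(23) = 22, φ(24) = 8, φ(25) = 20, φ(26) = 12, φ(27) = 18, φ(28) = 12, φ(29) = 28, φ(30) = 8, φ(31) = 30, φ(32) = 16, φ(33) = 20, φ(34) = 16, φ(35) = 24, φ(36) = 12, φ(37) = 36, φ(38) = 18, φ(39) = 24, φ(40) = 16, φ(41) = 40, φ(42) = 12, φ(43) = 42, φ(44) = 20, φ(45) = 24, φ(46) = 22, φ(47) = 46, φ(48) = 16, φ(49) = 42, φ(50) = 20, φ(51) = 32, φ(52) = 24, φ(53) = 52, φ(54) = 18, φ(55) = 40, φ(56) = 24, φ(57) = 36, φ(58) = 28, φ(59) = 58, φ(60) = 16, φ(61) = 60, φ(62) = 30, φ(63) = 36, φ(64) = 32, φ(65) = 48, φ(66) = 20, φ(67) = 66, φ(68) = 32, φ(69) = 44, φ(70) = 24, φ(71) = 70, φ(72) = 24, φ(73) = 72, φ(74) = 36, φ(75) = 40, φ(76) = 36, φ(77) = 60, φ(78) = 24, φ(79) = 78, φ(80) = 32, φ(81) = 54, φ(82) = 40, φ(83) = 82, φ(84) = 24, φ(85) = 64, φ(86) = 42, φ(87) = 56, φ(88) = 40, φ(89) = 88, φ(90) = 24, φ(91) = 72, φ(92) = 44, φ(93) = 60, φ(94) = 46, φ(95) = 72, φ(96) = 32, φ(97) = 96, φ(98) = 42. Summing all 98 values: 2944. (Average order: Σ_{n ≤ x} φ(n) ~ (3/π²) x². For x = 98, (3/π²)·98² ≈ 2919.27.)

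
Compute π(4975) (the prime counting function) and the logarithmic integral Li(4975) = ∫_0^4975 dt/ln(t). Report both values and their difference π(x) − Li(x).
π(4975) = 666;  Li(4975) ≈ 681.34;  π(x) − Li(x) ≈ -15.34.

Direct count of primes ≤ 4975 gives π(4975) = 666. Numerical evaluation of the logarithmic integral gives Li(4975) ≈ 681.34. The difference π(x) − Li(x) ≈ -15.34 is typically negative for small/moderate x (Li(x) overestimates), though Littlewood's theorem shows this sign changes infinitely often.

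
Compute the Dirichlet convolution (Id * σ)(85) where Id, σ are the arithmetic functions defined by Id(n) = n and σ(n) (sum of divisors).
(Id * σ)(85) = 385

Divisors of 85: [1, 5, 17, 85]. For each d | 85:
  d = 1: Id(1) · σ(85/1) = 1 · 108 = 108
  d = 5: Id(5) · σ(85/5) = 5 · 18 = 90
  d = 17: Id(17) · σ(85/17) = 17 · 6 = 102
  d = 85: Id(85) · σ(85/85) = 85 · 1 = 85
Summing: (Id * σ)(85) = 108 + 90 + 102 + 85 = 385.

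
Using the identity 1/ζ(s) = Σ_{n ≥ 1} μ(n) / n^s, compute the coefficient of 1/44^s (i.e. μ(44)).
μ(44) = 0

Factor n = 44 = 2^2 · 11. μ(n) = 0 if any exponent ≥ 2 (not squarefree); otherwise μ(n) = (−1)^{ω(n)} where ω(n) is the number of distinct prime factors. Applying: μ(44) = 0.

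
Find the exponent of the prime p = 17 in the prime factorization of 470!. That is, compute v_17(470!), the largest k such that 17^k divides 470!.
v_17(470!) = 28

Legendre's formula: v_p(n!) = Σ_{k ≥ 1} ⌊n / p^k⌋. For p = 17, n = 470, the terms are:
  ⌊470/17^1⌋ = ⌊470/17⌋ = 27
  ⌊470/17^2⌋ = ⌊470/289⌋ = 1
(the next term ⌊470/17^3⌋ = 0, terminating the sum). Summing: v_17(470!) = 27 + 1 = 28.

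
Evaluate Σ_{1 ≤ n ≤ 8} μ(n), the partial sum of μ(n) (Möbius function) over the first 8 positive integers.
Σ_{n ≤ 8} μ(n) = -2

Compute μ(n) for each 1 ≤ n ≤ 8: μ(1) = 1, μ(2) = -1, μ(3) = -1, μ(4) = 0, μ(5) = -1, μ(6) = 1, μ(7) = -1, μ(8) = 0. Summing all 8 values: -2. (Mertens function M(x) = Σ_{n ≤ x} μ(n); on average M(x) should be small (PNT ⟺ M(x) = o(x)).)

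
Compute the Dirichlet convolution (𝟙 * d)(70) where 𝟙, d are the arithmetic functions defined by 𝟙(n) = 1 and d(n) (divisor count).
(𝟙 * d)(70) = 27

Divisors of 70: [1, 2, 5, 7, 10, 14, 35, 70]. For each d | 70:
  d = 1: 𝟙(1) · d(70/1) = 1 · 8 = 8
  d = 2: 𝟙(2) · d(70/2) = 1 · 4 = 4
  d = 5: 𝟙(5) · d(70/5) = 1 · 4 = 4
  d = 7: 𝟙(7) · d(70/7) = 1 · 4 = 4
  d = 10: 𝟙(10) · d(70/10) = 1 · 2 = 2
  d = 14: 𝟙(14) · d(70/14) = 1 · 2 = 2
  d = 35: 𝟙(35) · d(70/35) = 1 · 2 = 2
  d = 70: 𝟙(70) · d(70/70) = 1 · 1 = 1
Summing: (𝟙 * d)(70) = 8 + 4 + 4 + 4 + 2 + 2 + 2 + 1 = 27.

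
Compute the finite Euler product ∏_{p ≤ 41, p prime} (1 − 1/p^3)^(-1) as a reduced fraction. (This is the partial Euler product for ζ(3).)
∏ = 146179583280100194365681354929/121615573969288081570641739776

The primes p ≤ 41 are [2, 3, 5, 7, 11, 13, 17, 19, 23, 29, 31, 37, 41]. For each prime, (1 − 1/p^3)^(-1) = p^3 / (p^3 − 1). The product is (1 − 1/2^3)^(-1), (1 − 1/3^3)^(-1), (1 − 1/5^3)^(-1), (1 − 1/7^3)^(-1), (1 − 1/11^3)^(-1), (1 − 1/13^3)^(-1), (1 − 1/17^3)^(-1), (1 − 1/19^3)^(-1), (1 − 1/23^3)^(-1), (1 − 1/29^3)^(-1), (1 − 1/31^3)^(-1), (1 − 1/37^3)^(-1), (1 − 1/41^3)^(-1) = ∏ p^3 / (p^3 − 1) = 146179583280100194365681354929/121615573969288081570641739776.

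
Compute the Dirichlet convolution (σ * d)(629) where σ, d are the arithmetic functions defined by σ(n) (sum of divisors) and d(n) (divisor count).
(σ * d)(629) = 800

Divisors of 629: [1, 17, 37, 629]. For each d | 629:
  d = 1: σ(1) · d(629/1) = 1 · 4 = 4
  d = 17: σ(17) · d(629/17) = 18 · 2 = 36
  d = 37: σ(37) · d(629/37) = 38 · 2 = 76
  d = 629: σ(629) · d(629/629) = 684 · 1 = 684
Summing: (σ * d)(629) = 4 + 36 + 76 + 684 = 800.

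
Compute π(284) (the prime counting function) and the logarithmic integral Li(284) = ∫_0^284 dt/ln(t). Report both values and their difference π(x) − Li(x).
π(284) = 61;  Li(284) ≈ 65.52;  π(x) − Li(x) ≈ -4.52.

Direct count of primes ≤ 284 gives π(284) = 61. Numerical evaluation of the logarithmic integral gives Li(284) ≈ 65.52. The difference π(x) − Li(x) ≈ -4.52 is typically negative for small/moderate x (Li(x) overestimates), though Littlewood's theorem shows this sign changes infinitely often.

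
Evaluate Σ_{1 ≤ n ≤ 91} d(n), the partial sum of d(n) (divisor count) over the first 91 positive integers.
Σ_{n ≤ 91} d(n) = 429

Compute d(n) for each 1 ≤ n ≤ 91: d(1) = 1, d(2) = 2, d(3) = 2, d(4) = 3, d(5) = 2, d(6) = 4, d(7) = 2, d(8) = 4, d(9) = 3, d(10) = 4, d(11) = 2, d(12) = 6, d(13) = 2, d(14) = 4, d(15) = 4, d(16) = 5, d(17) = 2, d(18) = 6, d(19) = 2, d(20) = 6, d(21) = 4, d(22) = 4, d(23) = 2, d(24) = 8, d(25) = 3, d(26) = 4, d(27) = 4, d(28) = 6, d(29) = 2, d(30) = 8, d(31) = 2, d(32) = 6, d(33) = 4, d(34) = 4, d(35) = 4, d(36) = 9, d(37) = 2, d(38) = 4, d(39) = 4, d(40) = 8, d(41) = 2, d(42) = 8, d(43) = 2, d(44) = 6, d(45) = 6, d(46) = 4, d(47) = 2, d(48) = 10, d(49) = 3, d(50) = 6, d(51) = 4, d(52) = 6, d(53) = 2, d(54) = 8, d(55) = 4, d(56) = 8, d(57) = 4, d(58) = 4, d(59) = 2, d(60) = 12, d(61) = 2, d(62) = 4, d(63) = 6, d(64) = 7, d(65) = 4, d(66) = 8, d(67) = 2, d(68) = 6, d(69) = 4, d(70) = 8, d(71) = 2, d(72) = 12, d(73) = 2, d(74) = 4, d(75) = 6, d(76) = 6, d(77) = 4, d(78) = 8, d(79) = 2, d(80) = 10, d(81) = 5, d(82) = 4, d(83) = 2, d(84) = 12, d(85) = 4, d(86) = 4, d(87) = 4, d(88) = 8, d(89) = 2, d(90) = 12, d(91) = 4. Summing all 91 values: 429. (Dirichlet's divisor formula: Σ_{n ≤ x} d(n) = x ln(x) + (2γ − 1) x + O(√x). For x = 91, the asymptotic estimate is ≈ 424.54.)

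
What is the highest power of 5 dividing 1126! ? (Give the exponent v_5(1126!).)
v_5(1126!) = 280

Legendre's formula: v_p(n!) = Σ_{k ≥ 1} ⌊n / p^k⌋. For p = 5, n = 1126, the terms are:
  ⌊1126/5^1⌋ = ⌊1126/5⌋ = 225
  ⌊1126/5^2⌋ = ⌊1126/25⌋ = 45
  ⌊1126/5^3⌋ = ⌊1126/125⌋ = 9
  ⌊1126/5^4⌋ = ⌊1126/625⌋ = 1
(the next term ⌊1126/5^5⌋ = 0, terminating the sum). Summing: v_5(1126!) = 225 + 45 + 9 + 1 = 280.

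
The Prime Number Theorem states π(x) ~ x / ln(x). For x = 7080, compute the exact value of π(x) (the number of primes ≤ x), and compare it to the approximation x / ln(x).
π(7080) = 909;  x/ln(x) ≈ 798.64;  relative error ≈ 12.14%.

Directly count primes up to 7080: π(7080) = 909. The PNT approximation gives 7080/ln(7080) ≈ 7080/8.86503 ≈ 798.64. Relative error (π(x) − x/ln(x)) / π(x) ≈ 12.14%; the approximation is known to undercount slightly (Li(x) is a better estimate).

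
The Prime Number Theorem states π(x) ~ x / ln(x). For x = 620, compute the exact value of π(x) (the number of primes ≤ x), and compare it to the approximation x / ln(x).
π(620) = 114;  x/ln(x) ≈ 96.43;  relative error ≈ 15.41%.

Directly count primes up to 620: π(620) = 114. The PNT approximation gives 620/ln(620) ≈ 620/6.42972 ≈ 96.43. Relative error (π(x) − x/ln(x)) / π(x) ≈ 15.41%; the approximation is known to undercount slightly (Li(x) is a better estimate).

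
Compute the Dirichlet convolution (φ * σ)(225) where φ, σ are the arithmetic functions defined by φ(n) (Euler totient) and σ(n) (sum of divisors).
(φ * σ)(225) = 2025

Divisors of 225: [1, 3, 5, 9, 15, 25, 45, 75, 225]. For each d | 225:
  d = 1: φ(1) · σ(225/1) = 1 · 403 = 403
  d = 3: φ(3) · σ(225/3) = 2 · 124 = 248
  d = 5: φ(5) · σ(225/5) = 4 · 78 = 312
  d = 9: φ(9) · σ(225/9) = 6 · 31 = 186
  d = 15: φ(15) · σ(225/15) = 8 · 24 = 192
  d = 25: φ(25) · σ(225/25) = 20 · 13 = 260
  d = 45: φ(45) · σ(225/45) = 24 · 6 = 144
  d = 75: φ(75) · σ(225/75) = 40 · 4 = 160
  d = 225: φ(225) · σ(225/225) = 120 · 1 = 120
Summing: (φ * σ)(225) = 403 + 248 + 312 + 186 + 192 + 260 + 144 + 160 + 120 = 2025.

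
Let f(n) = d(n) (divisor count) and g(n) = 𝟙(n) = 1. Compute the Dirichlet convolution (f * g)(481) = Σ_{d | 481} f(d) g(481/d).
(d * 𝟙)(481) = 9

Divisors of 481: [1, 13, 37, 481]. For each d | 481:
  d = 1: d(1) · 𝟙(481/1) = 1 · 1 = 1
  d = 13: d(13) · 𝟙(481/13) = 2 · 1 = 2
  d = 37: d(37) · 𝟙(481/37) = 2 · 1 = 2
  d = 481: d(481) · 𝟙(481/481) = 4 · 1 = 4
Summing: (d * 𝟙)(481) = 1 + 2 + 2 + 4 = 9.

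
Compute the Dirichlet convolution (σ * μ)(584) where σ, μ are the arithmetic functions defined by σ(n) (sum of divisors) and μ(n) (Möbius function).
(σ * μ)(584) = 584

Divisors of 584: [1, 2, 4, 8, 73, 146, 292, 584]. For each d | 584:
  d = 1: σ(1) · μ(584/1) = 1 · 0 = 0
  d = 2: σ(2) · μ(584/2) = 3 · 0 = 0
  d = 4: σ(4) · μ(584/4) = 7 · 1 = 7
  d = 8: σ(8) · μ(584/8) = 15 · -1 = -15
  d = 73: σ(73) · μ(584/73) = 74 · 0 = 0
  d = 146: σ(146) · μ(584/146) = 222 · 0 = 0
  d = 292: σ(292) · μ(584/292) = 518 · -1 = -518
  d = 584: σ(584) · μ(584/584) = 1110 · 1 = 1110
Summing: (σ * μ)(584) = 0 + 0 + 7 + -15 + 0 + 0 + -518 + 1110 = 584.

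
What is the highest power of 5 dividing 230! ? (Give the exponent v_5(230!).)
v_5(230!) = 56

Legendre's formula: v_p(n!) = Σ_{k ≥ 1} ⌊n / p^k⌋. For p = 5, n = 230, the terms are:
  ⌊230/5^1⌋ = ⌊230/5⌋ = 46
  ⌊230/5^2⌋ = ⌊230/25⌋ = 9
  ⌊230/5^3⌋ = ⌊230/125⌋ = 1
(the next term ⌊230/5^4⌋ = 0, terminating the sum). Summing: v_5(230!) = 46 + 9 + 1 = 56.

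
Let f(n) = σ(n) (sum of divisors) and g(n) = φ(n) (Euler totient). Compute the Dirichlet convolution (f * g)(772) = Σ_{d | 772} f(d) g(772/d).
(σ * φ)(772) = 4632

Divisors of 772: [1, 2, 4, 193, 386, 772]. For each d | 772:
  d = 1: σ(1) · φ(772/1) = 1 · 384 = 384
  d = 2: σ(2) · φ(772/2) = 3 · 192 = 576
  d = 4: σ(4) · φ(772/4) = 7 · 192 = 1344
  d = 193: σ(193) · φ(772/193) = 194 · 2 = 388
  d = 386: σ(386) · φ(772/386) = 582 · 1 = 582
  d = 772: σ(772) · φ(772/772) = 1358 · 1 = 1358
Summing: (σ * φ)(772) = 384 + 576 + 1344 + 388 + 582 + 1358 = 4632.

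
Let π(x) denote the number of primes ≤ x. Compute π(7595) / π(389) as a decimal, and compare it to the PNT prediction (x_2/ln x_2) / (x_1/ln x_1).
π(7595)/π(389) = 965/77 ≈ 12.5325;  PNT prediction ≈ 13.0310.

π(389) = 77 and π(7595) = 965, so π(7595)/π(389) ≈ 12.5325. The PNT-predicted ratio is (7595/ln(7595)) / (389/ln(389)) ≈ 13.0310. The two agree to within a few percent, as expected.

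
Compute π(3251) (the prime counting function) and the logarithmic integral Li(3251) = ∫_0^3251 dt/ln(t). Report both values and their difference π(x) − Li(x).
π(3251) = 458;  Li(3251) ≈ 473.95;  π(x) − Li(x) ≈ -15.95.

Direct count of primes ≤ 3251 gives π(3251) = 458. Numerical evaluation of the logarithmic integral gives Li(3251) ≈ 473.95. The difference π(x) − Li(x) ≈ -15.95 is typically negative for small/moderate x (Li(x) overestimates), though Littlewood's theorem shows this sign changes infinitely often.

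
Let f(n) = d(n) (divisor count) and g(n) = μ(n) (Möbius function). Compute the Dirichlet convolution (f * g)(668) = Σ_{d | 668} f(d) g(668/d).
(d * μ)(668) = 1

Divisors of 668: [1, 2, 4, 167, 334, 668]. For each d | 668:
  d = 1: d(1) · μ(668/1) = 1 · 0 = 0
  d = 2: d(2) · μ(668/2) = 2 · 1 = 2
  d = 4: d(4) · μ(668/4) = 3 · -1 = -3
  d = 167: d(167) · μ(668/167) = 2 · 0 = 0
  d = 334: d(334) · μ(668/334) = 4 · -1 = -4
  d = 668: d(668) · μ(668/668) = 6 · 1 = 6
Summing: (d * μ)(668) = 0 + 2 + -3 + 0 + -4 + 6 = 1.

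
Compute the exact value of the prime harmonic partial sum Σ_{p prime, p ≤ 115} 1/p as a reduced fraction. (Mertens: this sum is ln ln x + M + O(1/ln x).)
Σ 1/p = 58472171373748331322981543916880425472323867753/31610054640417607788145206291543662493274686990

π(115) = 30, so the primes ≤ 115 are [2, 3, 5, 7, 11, 13, 17, 19, 23, 29, 31, 37, 41, 43, 47, 53, 59, 61, 67, 71, 73, 79, 83, 89, 97, 101, 103, 107, 109, 113]. Summing 1/p over these primes: 58472171373748331322981543916880425472323867753/31610054640417607788145206291543662493274686990 ≈ 1.8498. Mertens estimate ln ln(115) + 0.2615 ≈ 1.8186.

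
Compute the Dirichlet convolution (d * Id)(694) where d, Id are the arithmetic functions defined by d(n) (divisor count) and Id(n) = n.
(d * Id)(694) = 1396

Divisors of 694: [1, 2, 347, 694]. For each d | 694:
  d = 1: d(1) · Id(694/1) = 1 · 694 = 694
  d = 2: d(2) · Id(694/2) = 2 · 347 = 694
  d = 347: d(347) · Id(694/347) = 2 · 2 = 4
  d = 694: d(694) · Id(694/694) = 4 · 1 = 4
Summing: (d * Id)(694) = 694 + 694 + 4 + 4 = 1396.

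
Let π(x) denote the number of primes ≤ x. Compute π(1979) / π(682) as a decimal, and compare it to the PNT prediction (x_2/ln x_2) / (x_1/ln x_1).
π(1979)/π(682) = 299/123 ≈ 2.4309;  PNT prediction ≈ 2.4945.

π(682) = 123 and π(1979) = 299, so π(1979)/π(682) ≈ 2.4309. The PNT-predicted ratio is (1979/ln(1979)) / (682/ln(682)) ≈ 2.4945. The two agree to within a few percent, as expected.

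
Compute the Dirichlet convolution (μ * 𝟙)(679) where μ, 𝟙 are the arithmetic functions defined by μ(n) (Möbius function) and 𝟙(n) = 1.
(μ * 𝟙)(679) = 0

Divisors of 679: [1, 7, 97, 679]. For each d | 679:
  d = 1: μ(1) · 𝟙(679/1) = 1 · 1 = 1
  d = 7: μ(7) · 𝟙(679/7) = -1 · 1 = -1
  d = 97: μ(97) · 𝟙(679/97) = -1 · 1 = -1
  d = 679: μ(679) · 𝟙(679/679) = 1 · 1 = 1
Summing: (μ * 𝟙)(679) = 1 + -1 + -1 + 1 = 0.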